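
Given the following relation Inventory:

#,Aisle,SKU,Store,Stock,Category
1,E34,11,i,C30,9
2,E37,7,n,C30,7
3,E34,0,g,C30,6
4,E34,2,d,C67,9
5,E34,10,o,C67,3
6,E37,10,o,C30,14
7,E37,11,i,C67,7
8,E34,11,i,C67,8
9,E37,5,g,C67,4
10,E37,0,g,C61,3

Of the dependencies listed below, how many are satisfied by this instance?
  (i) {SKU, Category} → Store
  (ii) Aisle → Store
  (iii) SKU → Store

(i) {SKU, Category} → Store: every LHS value maps to a single RHS value — holds.
(ii) Aisle → Store: Aisle=E34: rows 1, 3, 4, 5, 8 → Store takes values {i, g, d, o} — violation; Aisle=E37: rows 2, 6, 7, 9, 10 → Store takes values {n, o, i, g} — violation — fails.
(iii) SKU → Store: every LHS value maps to a single RHS value — holds.
2 of the 3 dependencies hold.

2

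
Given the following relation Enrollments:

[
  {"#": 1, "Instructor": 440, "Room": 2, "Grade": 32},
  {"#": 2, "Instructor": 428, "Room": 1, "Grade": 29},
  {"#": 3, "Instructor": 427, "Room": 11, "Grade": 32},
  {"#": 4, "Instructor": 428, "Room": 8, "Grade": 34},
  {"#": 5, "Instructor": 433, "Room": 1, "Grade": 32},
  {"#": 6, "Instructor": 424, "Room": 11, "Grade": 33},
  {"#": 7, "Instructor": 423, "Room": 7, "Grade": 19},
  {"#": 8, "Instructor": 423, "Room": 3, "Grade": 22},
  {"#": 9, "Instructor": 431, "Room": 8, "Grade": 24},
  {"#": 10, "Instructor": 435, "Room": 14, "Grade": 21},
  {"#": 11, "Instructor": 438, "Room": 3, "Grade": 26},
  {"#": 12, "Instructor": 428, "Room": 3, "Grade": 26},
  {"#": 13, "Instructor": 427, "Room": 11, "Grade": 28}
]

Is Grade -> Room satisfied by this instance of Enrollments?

No

Grade=32: rows 1, 3, 5 → Room takes values {2, 11, 1} — violation
Grade=29: row 2 → Room = 1 ✓
Grade=34: row 4 → Room = 8 ✓
Grade=33: row 6 → Room = 11 ✓
Grade=19: row 7 → Room = 7 ✓
Grade=22: row 8 → Room = 3 ✓
Grade=24: row 9 → Room = 8 ✓
Grade=21: row 10 → Room = 14 ✓
Grade=26: rows 11, 12 → Room = 3, 3 ✓
Grade=28: row 13 → Room = 11 ✓
Two rows agree on Grade but differ on Room, so Grade -> Room does not hold.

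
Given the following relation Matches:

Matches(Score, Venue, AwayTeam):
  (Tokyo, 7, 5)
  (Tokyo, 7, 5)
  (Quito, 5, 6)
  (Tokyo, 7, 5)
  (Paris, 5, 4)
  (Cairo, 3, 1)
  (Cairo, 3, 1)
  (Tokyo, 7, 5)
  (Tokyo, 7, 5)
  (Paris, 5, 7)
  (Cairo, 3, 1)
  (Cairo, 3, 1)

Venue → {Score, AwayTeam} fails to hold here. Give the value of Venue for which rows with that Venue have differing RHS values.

5

Venue=7: 5 rows → {Score,AwayTeam} = (Tokyo, 5), (Tokyo, 5), (Tokyo, 5), (Tokyo, 5), (Tokyo, 5) ✓
Venue=5: 3 rows → {Score,AwayTeam} takes values {(Quito, 6), (Paris, 4), (Paris, 7)} — violation
Venue=3: 4 rows → {Score,AwayTeam} = (Cairo, 1), (Cairo, 1), (Cairo, 1), (Cairo, 1) ✓
The only Venue value with inconsistent RHS is Venue=5.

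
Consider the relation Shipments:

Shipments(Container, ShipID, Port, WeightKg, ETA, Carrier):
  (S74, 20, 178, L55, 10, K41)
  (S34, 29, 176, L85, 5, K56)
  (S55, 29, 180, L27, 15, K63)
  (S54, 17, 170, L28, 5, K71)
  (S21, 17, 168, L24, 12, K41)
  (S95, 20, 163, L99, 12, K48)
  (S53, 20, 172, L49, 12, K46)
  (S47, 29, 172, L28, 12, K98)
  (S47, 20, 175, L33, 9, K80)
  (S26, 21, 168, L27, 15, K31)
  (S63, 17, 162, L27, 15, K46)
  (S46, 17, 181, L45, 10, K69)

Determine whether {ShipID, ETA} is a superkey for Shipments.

Two distinct rows share (ShipID=20, ETA=12), so {ShipID, ETA} does not determine every attribute — not a superkey.

No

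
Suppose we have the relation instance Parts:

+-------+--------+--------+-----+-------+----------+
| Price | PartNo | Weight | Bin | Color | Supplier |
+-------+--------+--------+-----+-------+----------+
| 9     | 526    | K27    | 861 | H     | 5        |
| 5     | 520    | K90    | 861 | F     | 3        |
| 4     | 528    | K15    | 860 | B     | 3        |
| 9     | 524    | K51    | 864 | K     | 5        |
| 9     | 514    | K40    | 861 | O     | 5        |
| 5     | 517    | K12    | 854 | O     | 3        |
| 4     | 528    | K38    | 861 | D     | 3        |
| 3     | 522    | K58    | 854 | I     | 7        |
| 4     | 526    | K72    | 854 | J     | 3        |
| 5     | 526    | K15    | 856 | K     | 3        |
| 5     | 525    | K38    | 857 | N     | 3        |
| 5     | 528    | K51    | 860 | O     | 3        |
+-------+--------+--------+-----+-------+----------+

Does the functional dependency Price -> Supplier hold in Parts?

Yes

Price=9: 3 rows → Supplier = 5, 5, 5 ✓
Price=5: 5 rows → Supplier = 3, 3, 3, 3, 3 ✓
Price=4: 3 rows → Supplier = 3, 3, 3 ✓
Price=3: 1 row → Supplier = 7 ✓
Every Price value is associated with a single Supplier value, so Price -> Supplier holds.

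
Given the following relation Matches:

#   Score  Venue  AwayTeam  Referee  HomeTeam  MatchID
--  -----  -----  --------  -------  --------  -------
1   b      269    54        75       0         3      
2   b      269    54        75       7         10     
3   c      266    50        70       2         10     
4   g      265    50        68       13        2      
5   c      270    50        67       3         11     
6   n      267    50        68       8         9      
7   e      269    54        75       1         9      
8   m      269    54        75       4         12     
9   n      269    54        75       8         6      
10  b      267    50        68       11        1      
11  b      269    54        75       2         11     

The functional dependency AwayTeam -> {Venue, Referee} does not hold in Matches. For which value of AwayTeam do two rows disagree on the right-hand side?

50

AwayTeam=54: rows 1, 2, 7, 8, 9, 11 → {Venue,Referee} = (269, 75), (269, 75), (269, 75), (269, 75), (269, 75), (269, 75) ✓
AwayTeam=50: rows 3, 4, 5, 6, 10 → {Venue,Referee} takes values {(266, 70), (265, 68), (270, 67), (267, 68)} — violation
The only AwayTeam value with inconsistent RHS is AwayTeam=50.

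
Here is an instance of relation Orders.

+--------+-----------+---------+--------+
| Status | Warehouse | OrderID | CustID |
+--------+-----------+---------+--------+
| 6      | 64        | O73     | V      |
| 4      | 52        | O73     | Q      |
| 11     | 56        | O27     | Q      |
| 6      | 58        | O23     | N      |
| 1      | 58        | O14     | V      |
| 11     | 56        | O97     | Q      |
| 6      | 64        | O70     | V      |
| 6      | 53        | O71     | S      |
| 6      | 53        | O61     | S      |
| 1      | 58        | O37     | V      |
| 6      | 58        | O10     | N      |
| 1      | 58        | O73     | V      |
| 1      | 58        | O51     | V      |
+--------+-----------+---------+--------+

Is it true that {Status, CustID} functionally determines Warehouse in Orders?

Yes

(Status=6, CustID=V): 2 rows → Warehouse = 64, 64 ✓
(Status=4, CustID=Q): 1 row → Warehouse = 52 ✓
(Status=11, CustID=Q): 2 rows → Warehouse = 56, 56 ✓
(Status=6, CustID=N): 2 rows → Warehouse = 58, 58 ✓
(Status=1, CustID=V): 4 rows → Warehouse = 58, 58, 58, 58 ✓
(Status=6, CustID=S): 2 rows → Warehouse = 53, 53 ✓
Every {Status, CustID} value is associated with a single Warehouse value, so {Status, CustID} → Warehouse holds.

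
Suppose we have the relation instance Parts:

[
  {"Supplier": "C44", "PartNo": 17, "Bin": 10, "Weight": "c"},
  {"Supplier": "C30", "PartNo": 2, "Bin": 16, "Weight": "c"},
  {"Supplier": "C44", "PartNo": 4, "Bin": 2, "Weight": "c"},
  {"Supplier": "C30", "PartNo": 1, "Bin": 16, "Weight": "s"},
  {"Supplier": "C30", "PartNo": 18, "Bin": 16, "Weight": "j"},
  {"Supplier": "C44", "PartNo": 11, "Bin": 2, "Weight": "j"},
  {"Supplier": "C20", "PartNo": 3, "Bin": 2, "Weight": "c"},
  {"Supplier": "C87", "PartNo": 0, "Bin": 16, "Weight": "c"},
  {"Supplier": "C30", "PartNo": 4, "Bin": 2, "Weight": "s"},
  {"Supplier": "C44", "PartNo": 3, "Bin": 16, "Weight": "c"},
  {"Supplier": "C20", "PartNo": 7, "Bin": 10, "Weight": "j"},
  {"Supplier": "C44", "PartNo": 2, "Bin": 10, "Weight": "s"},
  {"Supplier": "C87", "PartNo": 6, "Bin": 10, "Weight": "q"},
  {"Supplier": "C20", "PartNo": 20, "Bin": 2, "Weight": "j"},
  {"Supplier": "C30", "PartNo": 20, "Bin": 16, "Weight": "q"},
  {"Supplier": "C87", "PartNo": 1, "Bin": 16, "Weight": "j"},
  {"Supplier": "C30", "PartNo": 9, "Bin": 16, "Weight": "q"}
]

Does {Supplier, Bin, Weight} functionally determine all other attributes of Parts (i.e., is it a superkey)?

No

Two distinct rows share (Supplier=C30, Bin=16, Weight=q), so {Supplier, Bin, Weight} does not determine every attribute — not a superkey.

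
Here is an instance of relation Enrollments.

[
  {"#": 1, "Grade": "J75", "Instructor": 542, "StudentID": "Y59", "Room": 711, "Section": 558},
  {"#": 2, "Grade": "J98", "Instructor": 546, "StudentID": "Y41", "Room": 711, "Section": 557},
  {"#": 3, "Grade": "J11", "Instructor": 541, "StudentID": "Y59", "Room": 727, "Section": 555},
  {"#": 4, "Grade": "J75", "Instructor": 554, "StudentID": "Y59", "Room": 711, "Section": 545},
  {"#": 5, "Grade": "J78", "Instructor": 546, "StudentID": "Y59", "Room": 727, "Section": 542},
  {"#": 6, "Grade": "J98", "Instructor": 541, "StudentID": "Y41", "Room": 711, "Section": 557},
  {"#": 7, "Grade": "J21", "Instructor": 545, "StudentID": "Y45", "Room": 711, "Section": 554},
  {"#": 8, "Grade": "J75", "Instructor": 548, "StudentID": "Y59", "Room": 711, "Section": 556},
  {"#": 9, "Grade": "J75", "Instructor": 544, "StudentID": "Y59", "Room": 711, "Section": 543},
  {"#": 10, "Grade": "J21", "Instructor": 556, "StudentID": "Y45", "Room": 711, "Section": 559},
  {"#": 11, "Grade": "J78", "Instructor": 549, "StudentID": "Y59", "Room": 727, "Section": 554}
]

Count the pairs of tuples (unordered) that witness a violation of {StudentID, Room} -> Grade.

2

(StudentID=Y59, Room=711): all 4 rows agree on Grade — 0 pairs.
(StudentID=Y41, Room=711): all 2 rows agree on Grade — 0 pairs.
(StudentID=Y59, Room=727): violating pairs (3,5), (3,11) — 2 pairs.
(StudentID=Y45, Room=711): all 2 rows agree on Grade — 0 pairs.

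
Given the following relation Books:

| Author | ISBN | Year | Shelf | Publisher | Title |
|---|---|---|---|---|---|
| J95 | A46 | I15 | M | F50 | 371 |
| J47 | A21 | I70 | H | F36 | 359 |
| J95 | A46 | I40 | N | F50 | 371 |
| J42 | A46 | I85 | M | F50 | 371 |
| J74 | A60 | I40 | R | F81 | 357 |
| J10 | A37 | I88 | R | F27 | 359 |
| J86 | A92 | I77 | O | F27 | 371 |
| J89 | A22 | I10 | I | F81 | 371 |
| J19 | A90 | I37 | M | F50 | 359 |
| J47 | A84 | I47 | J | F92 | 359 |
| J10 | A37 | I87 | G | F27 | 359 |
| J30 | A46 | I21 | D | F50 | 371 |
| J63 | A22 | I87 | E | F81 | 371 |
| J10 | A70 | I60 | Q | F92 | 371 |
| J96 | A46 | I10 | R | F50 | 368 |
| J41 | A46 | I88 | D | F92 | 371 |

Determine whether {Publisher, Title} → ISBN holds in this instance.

(Publisher=F50, Title=371): 4 rows → ISBN = A46, A46, A46, A46 ✓
(Publisher=F36, Title=359): 1 row → ISBN = A21 ✓
(Publisher=F81, Title=357): 1 row → ISBN = A60 ✓
(Publisher=F27, Title=359): 2 rows → ISBN = A37, A37 ✓
(Publisher=F27, Title=371): 1 row → ISBN = A92 ✓
(Publisher=F81, Title=371): 2 rows → ISBN = A22, A22 ✓
(Publisher=F50, Title=359): 1 row → ISBN = A90 ✓
(Publisher=F92, Title=359): 1 row → ISBN = A84 ✓
(Publisher=F92, Title=371): 2 rows → ISBN takes values {A70, A46} — violation
(Publisher=F50, Title=368): 1 row → ISBN = A46 ✓
Two rows agree on {Publisher, Title} but differ on ISBN, so {Publisher, Title} → ISBN does not hold.

No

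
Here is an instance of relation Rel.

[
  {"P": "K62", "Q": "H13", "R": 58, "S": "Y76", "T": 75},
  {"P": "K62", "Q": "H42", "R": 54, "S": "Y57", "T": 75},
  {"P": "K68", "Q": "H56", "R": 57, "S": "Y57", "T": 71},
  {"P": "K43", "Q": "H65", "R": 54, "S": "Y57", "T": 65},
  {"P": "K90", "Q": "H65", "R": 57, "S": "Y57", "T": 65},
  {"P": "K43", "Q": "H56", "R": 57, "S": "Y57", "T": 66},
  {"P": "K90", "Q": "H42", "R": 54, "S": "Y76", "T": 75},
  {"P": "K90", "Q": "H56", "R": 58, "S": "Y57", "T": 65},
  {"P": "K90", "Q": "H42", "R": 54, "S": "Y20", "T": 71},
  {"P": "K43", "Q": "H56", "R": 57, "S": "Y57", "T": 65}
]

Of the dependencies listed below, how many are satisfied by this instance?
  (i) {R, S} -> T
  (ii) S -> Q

(i) {R, S} -> T: (R=54, S=Y57): 2 rows → T takes values {75, 65} — violation; (R=57, S=Y57): 4 rows → T takes values {71, 65, 66} — violation — fails.
(ii) S -> Q: S=Y76: 2 rows → Q takes values {H13, H42} — violation; S=Y57: 7 rows → Q takes values {H42, H56, H65} — violation — fails.
None of the 2 dependencies hold.

0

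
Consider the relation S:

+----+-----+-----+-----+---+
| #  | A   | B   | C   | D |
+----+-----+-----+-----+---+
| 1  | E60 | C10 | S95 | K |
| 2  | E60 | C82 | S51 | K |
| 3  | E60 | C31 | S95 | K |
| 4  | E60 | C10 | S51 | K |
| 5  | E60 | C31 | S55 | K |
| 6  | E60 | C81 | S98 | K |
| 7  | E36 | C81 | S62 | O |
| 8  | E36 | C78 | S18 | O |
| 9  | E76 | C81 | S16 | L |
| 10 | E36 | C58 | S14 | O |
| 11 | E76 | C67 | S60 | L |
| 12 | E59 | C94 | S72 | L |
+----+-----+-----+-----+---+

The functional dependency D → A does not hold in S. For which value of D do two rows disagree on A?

D=K: rows 1, 2, 3, 4, 5, 6 → A = E60, E60, E60, E60, E60, E60 ✓
D=O: rows 7, 8, 10 → A = E36, E36, E36 ✓
D=L: rows 9, 11, 12 → A takes values {E76, E59} — violation
The only D value with inconsistent A is D=L.

L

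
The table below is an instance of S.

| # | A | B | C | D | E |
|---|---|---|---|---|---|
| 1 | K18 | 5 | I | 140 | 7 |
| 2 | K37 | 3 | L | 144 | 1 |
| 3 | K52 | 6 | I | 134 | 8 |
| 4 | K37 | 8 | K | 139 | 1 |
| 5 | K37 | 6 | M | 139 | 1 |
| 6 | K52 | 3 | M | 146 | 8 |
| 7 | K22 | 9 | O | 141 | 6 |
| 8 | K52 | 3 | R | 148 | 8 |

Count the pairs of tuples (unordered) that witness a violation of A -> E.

0

A=K37: all 3 rows agree on E — 0 pairs.
A=K52: all 3 rows agree on E — 0 pairs.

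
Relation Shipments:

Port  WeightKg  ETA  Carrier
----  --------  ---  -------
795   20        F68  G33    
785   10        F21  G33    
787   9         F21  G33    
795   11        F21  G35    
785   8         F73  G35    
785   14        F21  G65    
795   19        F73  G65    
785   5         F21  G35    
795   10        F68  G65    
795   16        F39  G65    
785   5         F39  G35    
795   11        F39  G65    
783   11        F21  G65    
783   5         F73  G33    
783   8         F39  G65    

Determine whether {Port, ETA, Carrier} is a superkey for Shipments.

No

Two distinct rows share (Port=795, ETA=F39, Carrier=G65), so {Port, ETA, Carrier} does not determine every attribute — not a superkey.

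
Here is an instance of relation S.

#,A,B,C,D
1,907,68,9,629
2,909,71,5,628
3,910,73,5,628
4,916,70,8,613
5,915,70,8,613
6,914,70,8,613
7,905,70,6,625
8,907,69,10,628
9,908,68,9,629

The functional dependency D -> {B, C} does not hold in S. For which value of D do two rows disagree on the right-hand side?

D=629: rows 1, 9 → {B,C} = (68, 9), (68, 9) ✓
D=628: rows 2, 3, 8 → {B,C} takes values {(71, 5), (73, 5), (69, 10)} — violation
D=613: rows 4, 5, 6 → {B,C} = (70, 8), (70, 8), (70, 8) ✓
D=625: row 7 → {B,C} = (70, 6) ✓
The only D value with inconsistent RHS is D=628.

628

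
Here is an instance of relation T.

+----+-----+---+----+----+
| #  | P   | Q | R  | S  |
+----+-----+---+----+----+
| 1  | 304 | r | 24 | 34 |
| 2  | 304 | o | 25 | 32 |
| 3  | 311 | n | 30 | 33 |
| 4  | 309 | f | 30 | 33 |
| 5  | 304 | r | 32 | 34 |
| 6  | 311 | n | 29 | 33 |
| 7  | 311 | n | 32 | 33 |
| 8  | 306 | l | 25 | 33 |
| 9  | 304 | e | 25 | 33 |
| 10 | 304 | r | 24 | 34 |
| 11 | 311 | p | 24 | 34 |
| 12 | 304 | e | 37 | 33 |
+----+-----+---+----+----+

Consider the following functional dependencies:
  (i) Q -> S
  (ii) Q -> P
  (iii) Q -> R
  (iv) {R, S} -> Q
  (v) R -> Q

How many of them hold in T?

2

(i) Q -> S: every LHS value maps to a single RHS value — holds.
(ii) Q -> P: every LHS value maps to a single RHS value — holds.
(iii) Q -> R: Q=r: rows 1, 5, 10 → R takes values {24, 32} — violation; Q=n: rows 3, 6, 7 → R takes values {30, 29, 32} — violation; Q=e: rows 9, 12 → R takes values {25, 37} — violation — fails.
(iv) {R, S} -> Q: (R=24, S=34): rows 1, 10, 11 → Q takes values {r, p} — violation; (R=30, S=33): rows 3, 4 → Q takes values {n, f} — violation; (R=25, S=33): rows 8, 9 → Q takes values {l, e} — violation — fails.
(v) R -> Q: R=24: rows 1, 10, 11 → Q takes values {r, p} — violation; R=25: rows 2, 8, 9 → Q takes values {o, l, e} — violation; R=30: rows 3, 4 → Q takes values {n, f} — violation; R=32: rows 5, 7 → Q takes values {r, n} — violation — fails.
2 of the 5 dependencies hold.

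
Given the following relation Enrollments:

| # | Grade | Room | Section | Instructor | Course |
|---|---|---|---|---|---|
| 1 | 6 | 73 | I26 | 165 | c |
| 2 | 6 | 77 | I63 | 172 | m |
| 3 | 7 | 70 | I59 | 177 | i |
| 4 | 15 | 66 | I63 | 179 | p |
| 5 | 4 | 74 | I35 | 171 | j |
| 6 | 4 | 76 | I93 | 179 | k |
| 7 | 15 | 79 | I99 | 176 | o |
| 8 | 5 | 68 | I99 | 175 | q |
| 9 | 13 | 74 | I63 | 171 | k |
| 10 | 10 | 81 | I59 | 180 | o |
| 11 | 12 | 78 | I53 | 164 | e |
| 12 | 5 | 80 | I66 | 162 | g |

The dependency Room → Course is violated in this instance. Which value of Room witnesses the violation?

74

Room=73: row 1 → Course = c ✓
Room=77: row 2 → Course = m ✓
Room=70: row 3 → Course = i ✓
Room=66: row 4 → Course = p ✓
Room=74: rows 5, 9 → Course takes values {j, k} — violation
Room=76: row 6 → Course = k ✓
Room=79: row 7 → Course = o ✓
Room=68: row 8 → Course = q ✓
Room=81: row 10 → Course = o ✓
Room=78: row 11 → Course = e ✓
Room=80: row 12 → Course = g ✓
The only Room value with inconsistent Course is Room=74.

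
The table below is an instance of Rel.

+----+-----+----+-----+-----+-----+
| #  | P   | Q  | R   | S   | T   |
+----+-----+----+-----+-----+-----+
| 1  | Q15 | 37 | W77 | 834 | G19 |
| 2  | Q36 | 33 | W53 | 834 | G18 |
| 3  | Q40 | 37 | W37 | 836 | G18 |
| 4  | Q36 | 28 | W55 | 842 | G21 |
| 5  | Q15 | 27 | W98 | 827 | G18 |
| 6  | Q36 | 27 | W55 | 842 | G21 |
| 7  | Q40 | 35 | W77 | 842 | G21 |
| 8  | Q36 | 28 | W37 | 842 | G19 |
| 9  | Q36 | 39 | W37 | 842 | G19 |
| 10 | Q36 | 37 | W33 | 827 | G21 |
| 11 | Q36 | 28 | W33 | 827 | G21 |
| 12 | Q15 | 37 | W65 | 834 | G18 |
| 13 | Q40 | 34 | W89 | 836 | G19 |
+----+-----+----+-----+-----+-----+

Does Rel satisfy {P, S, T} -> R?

Yes

(P=Q15, S=834, T=G19): row 1 → R = W77 ✓
(P=Q36, S=834, T=G18): row 2 → R = W53 ✓
(P=Q40, S=836, T=G18): row 3 → R = W37 ✓
(P=Q36, S=842, T=G21): rows 4, 6 → R = W55, W55 ✓
(P=Q15, S=827, T=G18): row 5 → R = W98 ✓
(P=Q40, S=842, T=G21): row 7 → R = W77 ✓
(P=Q36, S=842, T=G19): rows 8, 9 → R = W37, W37 ✓
(P=Q36, S=827, T=G21): rows 10, 11 → R = W33, W33 ✓
(P=Q15, S=834, T=G18): row 12 → R = W65 ✓
(P=Q40, S=836, T=G19): row 13 → R = W89 ✓
Every {P, S, T} value is associated with a single R value, so {P, S, T} -> R holds.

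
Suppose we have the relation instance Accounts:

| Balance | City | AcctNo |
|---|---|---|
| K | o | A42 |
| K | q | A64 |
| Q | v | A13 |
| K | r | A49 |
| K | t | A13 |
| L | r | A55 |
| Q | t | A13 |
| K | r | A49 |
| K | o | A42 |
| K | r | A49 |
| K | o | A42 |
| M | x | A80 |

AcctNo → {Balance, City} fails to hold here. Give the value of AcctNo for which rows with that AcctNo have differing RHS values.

AcctNo=A42: 3 rows → {Balance,City} = (K, o), (K, o), (K, o) ✓
AcctNo=A64: 1 row → {Balance,City} = (K, q) ✓
AcctNo=A13: 3 rows → {Balance,City} takes values {(Q, v), (K, t), (Q, t)} — violation
AcctNo=A49: 3 rows → {Balance,City} = (K, r), (K, r), (K, r) ✓
AcctNo=A55: 1 row → {Balance,City} = (L, r) ✓
AcctNo=A80: 1 row → {Balance,City} = (M, x) ✓
The only AcctNo value with inconsistent RHS is AcctNo=A13.

A13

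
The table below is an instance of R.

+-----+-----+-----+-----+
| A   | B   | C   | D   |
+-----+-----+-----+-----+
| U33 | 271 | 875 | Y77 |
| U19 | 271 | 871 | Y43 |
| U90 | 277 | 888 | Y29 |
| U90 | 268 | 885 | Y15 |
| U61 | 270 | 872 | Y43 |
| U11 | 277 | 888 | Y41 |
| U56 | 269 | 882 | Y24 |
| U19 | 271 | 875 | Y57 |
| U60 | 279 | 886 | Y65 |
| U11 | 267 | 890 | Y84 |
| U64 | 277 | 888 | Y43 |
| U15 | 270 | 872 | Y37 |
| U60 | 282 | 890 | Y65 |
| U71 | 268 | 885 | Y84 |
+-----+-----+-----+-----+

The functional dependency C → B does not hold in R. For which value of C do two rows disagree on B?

C=875: 2 rows → B = 271, 271 ✓
C=871: 1 row → B = 271 ✓
C=888: 3 rows → B = 277, 277, 277 ✓
C=885: 2 rows → B = 268, 268 ✓
C=872: 2 rows → B = 270, 270 ✓
C=882: 1 row → B = 269 ✓
C=886: 1 row → B = 279 ✓
C=890: 2 rows → B takes values {267, 282} — violation
The only C value with inconsistent B is C=890.

890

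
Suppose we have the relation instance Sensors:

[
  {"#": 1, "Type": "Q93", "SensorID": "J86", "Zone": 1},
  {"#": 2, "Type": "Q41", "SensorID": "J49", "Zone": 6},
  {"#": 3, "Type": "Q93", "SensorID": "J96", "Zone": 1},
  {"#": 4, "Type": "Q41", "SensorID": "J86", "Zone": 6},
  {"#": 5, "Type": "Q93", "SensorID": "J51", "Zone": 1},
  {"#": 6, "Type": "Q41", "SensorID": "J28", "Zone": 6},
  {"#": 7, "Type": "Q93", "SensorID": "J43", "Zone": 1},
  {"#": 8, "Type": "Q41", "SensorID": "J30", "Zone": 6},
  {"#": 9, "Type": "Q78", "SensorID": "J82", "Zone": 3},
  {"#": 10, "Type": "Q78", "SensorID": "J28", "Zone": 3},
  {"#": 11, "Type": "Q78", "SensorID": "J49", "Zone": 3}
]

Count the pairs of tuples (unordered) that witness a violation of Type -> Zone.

0

Type=Q93: all 4 rows agree on Zone — 0 pairs.
Type=Q41: all 4 rows agree on Zone — 0 pairs.
Type=Q78: all 3 rows agree on Zone — 0 pairs.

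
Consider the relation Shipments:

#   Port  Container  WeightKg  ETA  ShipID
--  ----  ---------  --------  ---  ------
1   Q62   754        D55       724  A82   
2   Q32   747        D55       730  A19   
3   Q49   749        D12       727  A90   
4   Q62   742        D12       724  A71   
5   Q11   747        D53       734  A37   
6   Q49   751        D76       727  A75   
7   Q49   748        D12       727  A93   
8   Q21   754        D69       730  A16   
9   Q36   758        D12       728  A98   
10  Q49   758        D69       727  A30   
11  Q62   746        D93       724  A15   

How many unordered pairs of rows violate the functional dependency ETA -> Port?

1

ETA=724: all 3 rows agree on Port — 0 pairs.
ETA=730: violating pairs (2,8) — 1 pair.
ETA=727: all 4 rows agree on Port — 0 pairs.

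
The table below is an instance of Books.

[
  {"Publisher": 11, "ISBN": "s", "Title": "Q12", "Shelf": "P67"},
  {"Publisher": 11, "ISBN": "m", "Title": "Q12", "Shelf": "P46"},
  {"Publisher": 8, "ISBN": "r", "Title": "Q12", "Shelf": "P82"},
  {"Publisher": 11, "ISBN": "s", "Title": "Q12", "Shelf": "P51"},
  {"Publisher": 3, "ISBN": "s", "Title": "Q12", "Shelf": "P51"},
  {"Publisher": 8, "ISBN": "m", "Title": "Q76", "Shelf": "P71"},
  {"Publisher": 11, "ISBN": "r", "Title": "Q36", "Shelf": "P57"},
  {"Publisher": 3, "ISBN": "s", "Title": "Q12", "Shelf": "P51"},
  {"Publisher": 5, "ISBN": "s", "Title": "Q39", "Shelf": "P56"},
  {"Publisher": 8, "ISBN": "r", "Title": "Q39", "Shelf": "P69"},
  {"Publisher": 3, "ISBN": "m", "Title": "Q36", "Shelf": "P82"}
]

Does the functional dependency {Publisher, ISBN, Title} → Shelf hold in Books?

No

(Publisher=11, ISBN=s, Title=Q12): 2 rows → Shelf takes values {P67, P51} — violation
(Publisher=11, ISBN=m, Title=Q12): 1 row → Shelf = P46 ✓
(Publisher=8, ISBN=r, Title=Q12): 1 row → Shelf = P82 ✓
(Publisher=3, ISBN=s, Title=Q12): 2 rows → Shelf = P51, P51 ✓
(Publisher=8, ISBN=m, Title=Q76): 1 row → Shelf = P71 ✓
(Publisher=11, ISBN=r, Title=Q36): 1 row → Shelf = P57 ✓
(Publisher=5, ISBN=s, Title=Q39): 1 row → Shelf = P56 ✓
(Publisher=8, ISBN=r, Title=Q39): 1 row → Shelf = P69 ✓
(Publisher=3, ISBN=m, Title=Q36): 1 row → Shelf = P82 ✓
Two rows agree on {Publisher, ISBN, Title} but differ on Shelf, so {Publisher, ISBN, Title} → Shelf does not hold.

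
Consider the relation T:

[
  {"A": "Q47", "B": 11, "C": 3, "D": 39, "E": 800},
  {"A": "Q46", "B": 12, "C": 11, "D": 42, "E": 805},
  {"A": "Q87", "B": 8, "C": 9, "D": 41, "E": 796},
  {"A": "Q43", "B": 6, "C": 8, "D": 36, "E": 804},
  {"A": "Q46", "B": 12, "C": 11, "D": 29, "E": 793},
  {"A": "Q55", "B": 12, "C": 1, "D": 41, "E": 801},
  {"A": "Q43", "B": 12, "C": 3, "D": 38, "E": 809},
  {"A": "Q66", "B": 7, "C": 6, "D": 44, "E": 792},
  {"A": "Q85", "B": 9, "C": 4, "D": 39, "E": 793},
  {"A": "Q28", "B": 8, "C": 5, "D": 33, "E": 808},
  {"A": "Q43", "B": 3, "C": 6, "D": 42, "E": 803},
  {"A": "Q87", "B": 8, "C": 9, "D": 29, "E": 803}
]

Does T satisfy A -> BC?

No

A=Q47: 1 row → {B,C} = (11, 3) ✓
A=Q46: 2 rows → {B,C} = (12, 11), (12, 11) ✓
A=Q87: 2 rows → {B,C} = (8, 9), (8, 9) ✓
A=Q43: 3 rows → {B,C} takes values {(6, 8), (12, 3), (3, 6)} — violation
A=Q55: 1 row → {B,C} = (12, 1) ✓
A=Q66: 1 row → {B,C} = (7, 6) ✓
A=Q85: 1 row → {B,C} = (9, 4) ✓
A=Q28: 1 row → {B,C} = (8, 5) ✓
Two rows agree on A but differ on BC, so A -> BC does not hold.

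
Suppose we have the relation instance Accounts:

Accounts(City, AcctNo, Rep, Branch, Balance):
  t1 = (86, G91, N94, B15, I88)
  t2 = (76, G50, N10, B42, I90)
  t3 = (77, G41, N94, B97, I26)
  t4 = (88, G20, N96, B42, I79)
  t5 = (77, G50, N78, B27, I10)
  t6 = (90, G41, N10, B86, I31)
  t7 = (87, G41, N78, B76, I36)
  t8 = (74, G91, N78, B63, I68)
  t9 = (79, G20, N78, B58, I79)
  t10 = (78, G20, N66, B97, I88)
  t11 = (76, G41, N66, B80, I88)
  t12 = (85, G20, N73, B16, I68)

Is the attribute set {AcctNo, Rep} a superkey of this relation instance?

All 12 rows have distinct {AcctNo, Rep} values, so {AcctNo, Rep} → (all attributes) holds and {AcctNo, Rep} is a superkey.

Yes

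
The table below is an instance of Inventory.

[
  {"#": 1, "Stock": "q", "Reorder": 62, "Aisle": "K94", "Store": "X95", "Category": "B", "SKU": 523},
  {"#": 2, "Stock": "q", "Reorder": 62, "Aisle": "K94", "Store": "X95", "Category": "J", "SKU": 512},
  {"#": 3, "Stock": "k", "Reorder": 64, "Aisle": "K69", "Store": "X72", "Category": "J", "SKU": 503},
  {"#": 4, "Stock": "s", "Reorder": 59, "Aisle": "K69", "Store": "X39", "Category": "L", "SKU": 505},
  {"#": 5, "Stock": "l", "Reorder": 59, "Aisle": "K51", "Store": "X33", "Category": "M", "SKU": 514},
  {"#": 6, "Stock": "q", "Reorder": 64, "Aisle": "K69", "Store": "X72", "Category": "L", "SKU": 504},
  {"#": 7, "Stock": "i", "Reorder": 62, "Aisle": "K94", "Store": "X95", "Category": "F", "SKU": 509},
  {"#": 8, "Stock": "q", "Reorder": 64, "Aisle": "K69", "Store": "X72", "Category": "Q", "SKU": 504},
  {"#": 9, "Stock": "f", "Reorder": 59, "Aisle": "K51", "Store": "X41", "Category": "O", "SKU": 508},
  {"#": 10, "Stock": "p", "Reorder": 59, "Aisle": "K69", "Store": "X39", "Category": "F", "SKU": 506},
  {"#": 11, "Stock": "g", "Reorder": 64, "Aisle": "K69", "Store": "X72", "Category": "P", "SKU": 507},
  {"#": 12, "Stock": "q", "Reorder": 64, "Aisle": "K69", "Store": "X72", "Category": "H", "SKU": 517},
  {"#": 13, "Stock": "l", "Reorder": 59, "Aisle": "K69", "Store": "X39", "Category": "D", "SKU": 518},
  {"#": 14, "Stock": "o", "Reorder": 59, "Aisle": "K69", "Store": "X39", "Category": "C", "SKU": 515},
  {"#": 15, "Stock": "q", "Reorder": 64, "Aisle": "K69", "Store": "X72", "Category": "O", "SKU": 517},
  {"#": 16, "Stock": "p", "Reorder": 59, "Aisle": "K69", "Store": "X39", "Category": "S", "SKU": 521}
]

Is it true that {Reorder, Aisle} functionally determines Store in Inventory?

No

(Reorder=62, Aisle=K94): rows 1, 2, 7 → Store = X95, X95, X95 ✓
(Reorder=64, Aisle=K69): rows 3, 6, 8, 11, 12, 15 → Store = X72, X72, X72, X72, X72, X72 ✓
(Reorder=59, Aisle=K69): rows 4, 10, 13, 14, 16 → Store = X39, X39, X39, X39, X39 ✓
(Reorder=59, Aisle=K51): rows 5, 9 → Store takes values {X33, X41} — violation
Two rows agree on {Reorder, Aisle} but differ on Store, so {Reorder, Aisle} → Store does not hold.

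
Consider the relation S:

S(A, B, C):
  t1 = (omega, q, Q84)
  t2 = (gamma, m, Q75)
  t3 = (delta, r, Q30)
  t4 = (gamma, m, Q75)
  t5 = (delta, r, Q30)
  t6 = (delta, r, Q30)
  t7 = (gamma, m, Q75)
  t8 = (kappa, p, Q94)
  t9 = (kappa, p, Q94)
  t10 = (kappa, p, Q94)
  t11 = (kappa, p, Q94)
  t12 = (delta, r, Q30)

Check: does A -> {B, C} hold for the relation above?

Yes

A=omega: row 1 → {B,C} = (q, Q84) ✓
A=gamma: rows 2, 4, 7 → {B,C} = (m, Q75), (m, Q75), (m, Q75) ✓
A=delta: rows 3, 5, 6, 12 → {B,C} = (r, Q30), (r, Q30), (r, Q30), (r, Q30) ✓
A=kappa: rows 8, 9, 10, 11 → {B,C} = (p, Q94), (p, Q94), (p, Q94), (p, Q94) ✓
Every A value is associated with a single {B, C} value, so A -> {B, C} holds.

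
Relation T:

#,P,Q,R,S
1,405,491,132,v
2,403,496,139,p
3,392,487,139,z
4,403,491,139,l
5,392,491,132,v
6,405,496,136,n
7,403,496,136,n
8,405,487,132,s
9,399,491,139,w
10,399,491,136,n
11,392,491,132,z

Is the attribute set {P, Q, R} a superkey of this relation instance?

Rows 5 and 11 have the same {P, Q, R} value (P=392, Q=491, R=132) but are distinct tuples, so {P, Q, R} does not determine every attribute — not a superkey.

No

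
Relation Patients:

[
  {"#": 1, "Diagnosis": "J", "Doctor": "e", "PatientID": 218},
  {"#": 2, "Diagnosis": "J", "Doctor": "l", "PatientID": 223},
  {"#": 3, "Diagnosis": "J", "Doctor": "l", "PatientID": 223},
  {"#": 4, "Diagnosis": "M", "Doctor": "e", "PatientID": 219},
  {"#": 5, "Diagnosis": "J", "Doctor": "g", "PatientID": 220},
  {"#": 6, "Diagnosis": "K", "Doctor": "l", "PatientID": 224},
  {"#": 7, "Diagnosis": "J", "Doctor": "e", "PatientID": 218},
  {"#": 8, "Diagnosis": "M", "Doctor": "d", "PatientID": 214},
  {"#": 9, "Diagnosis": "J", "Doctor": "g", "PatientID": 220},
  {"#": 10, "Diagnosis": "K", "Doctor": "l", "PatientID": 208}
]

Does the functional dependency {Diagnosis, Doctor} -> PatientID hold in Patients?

(Diagnosis=J, Doctor=e): rows 1, 7 → PatientID = 218, 218 ✓
(Diagnosis=J, Doctor=l): rows 2, 3 → PatientID = 223, 223 ✓
(Diagnosis=M, Doctor=e): row 4 → PatientID = 219 ✓
(Diagnosis=J, Doctor=g): rows 5, 9 → PatientID = 220, 220 ✓
(Diagnosis=K, Doctor=l): rows 6, 10 → PatientID takes values {224, 208} — violation
(Diagnosis=M, Doctor=d): row 8 → PatientID = 214 ✓
Two rows agree on {Diagnosis, Doctor} but differ on PatientID, so {Diagnosis, Doctor} -> PatientID does not hold.

No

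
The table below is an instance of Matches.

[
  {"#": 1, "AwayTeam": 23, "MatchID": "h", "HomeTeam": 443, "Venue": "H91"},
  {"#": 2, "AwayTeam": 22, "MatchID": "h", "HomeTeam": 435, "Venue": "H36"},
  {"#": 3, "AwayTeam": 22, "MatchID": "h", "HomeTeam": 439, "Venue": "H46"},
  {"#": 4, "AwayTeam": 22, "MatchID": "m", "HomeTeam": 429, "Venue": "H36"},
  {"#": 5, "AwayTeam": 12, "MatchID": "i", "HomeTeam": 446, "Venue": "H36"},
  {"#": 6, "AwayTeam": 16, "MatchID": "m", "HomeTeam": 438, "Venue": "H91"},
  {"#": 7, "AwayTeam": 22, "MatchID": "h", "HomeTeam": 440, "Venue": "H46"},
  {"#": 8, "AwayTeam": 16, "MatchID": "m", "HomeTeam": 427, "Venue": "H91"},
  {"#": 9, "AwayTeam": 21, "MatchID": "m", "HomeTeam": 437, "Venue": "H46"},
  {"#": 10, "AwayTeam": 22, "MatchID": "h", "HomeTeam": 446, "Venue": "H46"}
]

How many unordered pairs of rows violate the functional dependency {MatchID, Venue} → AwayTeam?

(MatchID=h, Venue=H46): all 3 rows agree on AwayTeam — 0 pairs.
(MatchID=m, Venue=H91): all 2 rows agree on AwayTeam — 0 pairs.

0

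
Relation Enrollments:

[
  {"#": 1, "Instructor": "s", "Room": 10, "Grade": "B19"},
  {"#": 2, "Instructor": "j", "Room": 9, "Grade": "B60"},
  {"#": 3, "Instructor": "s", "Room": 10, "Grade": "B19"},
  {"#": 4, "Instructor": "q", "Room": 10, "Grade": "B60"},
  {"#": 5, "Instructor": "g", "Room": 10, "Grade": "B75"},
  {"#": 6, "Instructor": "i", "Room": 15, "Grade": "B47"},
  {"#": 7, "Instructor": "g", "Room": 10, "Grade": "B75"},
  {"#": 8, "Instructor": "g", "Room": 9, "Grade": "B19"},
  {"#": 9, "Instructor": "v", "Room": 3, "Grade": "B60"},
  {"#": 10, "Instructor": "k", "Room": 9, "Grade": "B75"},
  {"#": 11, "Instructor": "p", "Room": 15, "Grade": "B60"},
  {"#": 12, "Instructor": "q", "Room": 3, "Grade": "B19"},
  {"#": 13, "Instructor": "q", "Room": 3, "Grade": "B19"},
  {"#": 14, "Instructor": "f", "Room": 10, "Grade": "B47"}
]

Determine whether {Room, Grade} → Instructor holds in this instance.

Yes

(Room=10, Grade=B19): rows 1, 3 → Instructor = s, s ✓
(Room=9, Grade=B60): row 2 → Instructor = j ✓
(Room=10, Grade=B60): row 4 → Instructor = q ✓
(Room=10, Grade=B75): rows 5, 7 → Instructor = g, g ✓
(Room=15, Grade=B47): row 6 → Instructor = i ✓
(Room=9, Grade=B19): row 8 → Instructor = g ✓
(Room=3, Grade=B60): row 9 → Instructor = v ✓
(Room=9, Grade=B75): row 10 → Instructor = k ✓
(Room=15, Grade=B60): row 11 → Instructor = p ✓
(Room=3, Grade=B19): rows 12, 13 → Instructor = q, q ✓
(Room=10, Grade=B47): row 14 → Instructor = f ✓
Every {Room, Grade} value is associated with a single Instructor value, so {Room, Grade} → Instructor holds.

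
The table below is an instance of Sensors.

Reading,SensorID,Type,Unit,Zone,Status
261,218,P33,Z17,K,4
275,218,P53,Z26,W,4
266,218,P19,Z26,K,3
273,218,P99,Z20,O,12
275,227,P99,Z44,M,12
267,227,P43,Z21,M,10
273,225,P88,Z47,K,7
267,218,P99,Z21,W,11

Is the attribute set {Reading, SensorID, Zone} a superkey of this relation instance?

All 8 rows have distinct {Reading, SensorID, Zone} values, so {Reading, SensorID, Zone} → (all attributes) holds and {Reading, SensorID, Zone} is a superkey.

Yes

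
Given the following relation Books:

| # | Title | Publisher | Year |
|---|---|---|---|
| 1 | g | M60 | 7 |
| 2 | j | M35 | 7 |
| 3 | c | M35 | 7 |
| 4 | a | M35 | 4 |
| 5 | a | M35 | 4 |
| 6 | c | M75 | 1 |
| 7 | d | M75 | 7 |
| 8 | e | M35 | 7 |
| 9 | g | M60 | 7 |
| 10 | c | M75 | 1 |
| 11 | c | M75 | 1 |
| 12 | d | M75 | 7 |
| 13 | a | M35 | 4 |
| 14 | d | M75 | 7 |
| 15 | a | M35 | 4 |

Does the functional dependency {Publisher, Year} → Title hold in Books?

(Publisher=M60, Year=7): rows 1, 9 → Title = g, g ✓
(Publisher=M35, Year=7): rows 2, 3, 8 → Title takes values {j, c, e} — violation
(Publisher=M35, Year=4): rows 4, 5, 13, 15 → Title = a, a, a, a ✓
(Publisher=M75, Year=1): rows 6, 10, 11 → Title = c, c, c ✓
(Publisher=M75, Year=7): rows 7, 12, 14 → Title = d, d, d ✓
Two rows agree on {Publisher, Year} but differ on Title, so {Publisher, Year} → Title does not hold.

No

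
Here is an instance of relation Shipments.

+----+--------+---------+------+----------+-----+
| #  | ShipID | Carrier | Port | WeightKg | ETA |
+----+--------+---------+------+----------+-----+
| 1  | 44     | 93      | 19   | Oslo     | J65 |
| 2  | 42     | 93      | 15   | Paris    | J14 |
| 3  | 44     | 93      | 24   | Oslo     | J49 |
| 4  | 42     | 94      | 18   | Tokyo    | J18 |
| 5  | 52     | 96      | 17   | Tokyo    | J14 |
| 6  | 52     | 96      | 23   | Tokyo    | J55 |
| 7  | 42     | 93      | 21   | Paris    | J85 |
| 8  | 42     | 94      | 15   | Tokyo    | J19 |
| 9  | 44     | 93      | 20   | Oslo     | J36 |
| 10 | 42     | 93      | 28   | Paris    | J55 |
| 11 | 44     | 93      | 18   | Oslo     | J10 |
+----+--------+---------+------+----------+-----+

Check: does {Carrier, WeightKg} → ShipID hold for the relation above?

Yes

(Carrier=93, WeightKg=Oslo): rows 1, 3, 9, 11 → ShipID = 44, 44, 44, 44 ✓
(Carrier=93, WeightKg=Paris): rows 2, 7, 10 → ShipID = 42, 42, 42 ✓
(Carrier=94, WeightKg=Tokyo): rows 4, 8 → ShipID = 42, 42 ✓
(Carrier=96, WeightKg=Tokyo): rows 5, 6 → ShipID = 52, 52 ✓
Every {Carrier, WeightKg} value is associated with a single ShipID value, so {Carrier, WeightKg} → ShipID holds.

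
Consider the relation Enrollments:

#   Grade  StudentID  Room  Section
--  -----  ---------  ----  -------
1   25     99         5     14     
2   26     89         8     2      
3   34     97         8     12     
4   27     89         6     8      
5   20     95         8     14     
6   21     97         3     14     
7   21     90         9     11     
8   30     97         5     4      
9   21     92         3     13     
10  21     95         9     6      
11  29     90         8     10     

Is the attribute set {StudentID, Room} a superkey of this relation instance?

Yes

All 11 rows have distinct {StudentID, Room} values, so {StudentID, Room} → (all attributes) holds and {StudentID, Room} is a superkey.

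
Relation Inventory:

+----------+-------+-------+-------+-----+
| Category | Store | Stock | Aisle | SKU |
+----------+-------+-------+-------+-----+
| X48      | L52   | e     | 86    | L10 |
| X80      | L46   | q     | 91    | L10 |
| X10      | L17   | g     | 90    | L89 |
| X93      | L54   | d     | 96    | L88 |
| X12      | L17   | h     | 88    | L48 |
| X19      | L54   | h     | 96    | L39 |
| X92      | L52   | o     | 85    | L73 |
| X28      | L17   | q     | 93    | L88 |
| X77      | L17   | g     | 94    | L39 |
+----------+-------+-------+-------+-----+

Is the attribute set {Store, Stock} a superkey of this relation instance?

Two distinct rows share (Store=L17, Stock=g), so {Store, Stock} does not determine every attribute — not a superkey.

No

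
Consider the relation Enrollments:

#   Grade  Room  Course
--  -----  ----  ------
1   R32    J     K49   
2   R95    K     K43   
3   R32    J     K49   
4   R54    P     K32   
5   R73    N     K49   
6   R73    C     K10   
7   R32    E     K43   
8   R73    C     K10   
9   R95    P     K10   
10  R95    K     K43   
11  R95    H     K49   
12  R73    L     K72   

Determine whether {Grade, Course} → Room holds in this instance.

(Grade=R32, Course=K49): rows 1, 3 → Room = J, J ✓
(Grade=R95, Course=K43): rows 2, 10 → Room = K, K ✓
(Grade=R54, Course=K32): row 4 → Room = P ✓
(Grade=R73, Course=K49): row 5 → Room = N ✓
(Grade=R73, Course=K10): rows 6, 8 → Room = C, C ✓
(Grade=R32, Course=K43): row 7 → Room = E ✓
(Grade=R95, Course=K10): row 9 → Room = P ✓
(Grade=R95, Course=K49): row 11 → Room = H ✓
(Grade=R73, Course=K72): row 12 → Room = L ✓
Every {Grade, Course} value is associated with a single Room value, so {Grade, Course} → Room holds.

Yes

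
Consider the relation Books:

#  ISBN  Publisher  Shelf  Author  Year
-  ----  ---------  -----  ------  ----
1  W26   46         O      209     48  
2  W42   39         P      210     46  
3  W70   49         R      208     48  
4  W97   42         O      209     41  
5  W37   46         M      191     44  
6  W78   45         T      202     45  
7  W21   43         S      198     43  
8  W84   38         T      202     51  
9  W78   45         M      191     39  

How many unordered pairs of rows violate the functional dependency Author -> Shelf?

Author=209: all 2 rows agree on Shelf — 0 pairs.
Author=191: all 2 rows agree on Shelf — 0 pairs.
Author=202: all 2 rows agree on Shelf — 0 pairs.

0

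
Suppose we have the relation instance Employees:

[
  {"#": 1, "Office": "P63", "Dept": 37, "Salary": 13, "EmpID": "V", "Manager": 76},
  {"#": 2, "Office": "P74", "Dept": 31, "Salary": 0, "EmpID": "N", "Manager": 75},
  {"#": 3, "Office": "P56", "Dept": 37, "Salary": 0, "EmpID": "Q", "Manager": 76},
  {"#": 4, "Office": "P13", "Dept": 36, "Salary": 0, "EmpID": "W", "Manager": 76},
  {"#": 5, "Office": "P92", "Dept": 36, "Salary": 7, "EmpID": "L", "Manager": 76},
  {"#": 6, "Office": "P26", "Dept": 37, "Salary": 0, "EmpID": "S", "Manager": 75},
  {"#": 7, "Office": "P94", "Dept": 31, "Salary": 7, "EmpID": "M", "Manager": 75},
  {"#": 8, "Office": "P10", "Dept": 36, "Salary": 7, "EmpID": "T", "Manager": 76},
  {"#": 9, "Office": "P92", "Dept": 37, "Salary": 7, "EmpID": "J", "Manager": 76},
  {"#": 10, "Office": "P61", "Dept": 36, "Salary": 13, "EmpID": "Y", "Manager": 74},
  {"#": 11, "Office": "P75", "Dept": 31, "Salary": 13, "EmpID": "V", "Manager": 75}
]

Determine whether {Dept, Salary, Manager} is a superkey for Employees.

Rows 5 and 8 have the same {Dept, Salary, Manager} value (Dept=36, Salary=7, Manager=76) but are distinct tuples, so {Dept, Salary, Manager} does not determine every attribute — not a superkey.

No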